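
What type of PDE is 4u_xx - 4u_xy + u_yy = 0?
With A = 4, B = -4, C = 1, the discriminant is 0. This is a parabolic PDE.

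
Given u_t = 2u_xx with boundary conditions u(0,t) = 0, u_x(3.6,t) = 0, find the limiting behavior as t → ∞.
u → 0. Heat escapes through the Dirichlet boundary.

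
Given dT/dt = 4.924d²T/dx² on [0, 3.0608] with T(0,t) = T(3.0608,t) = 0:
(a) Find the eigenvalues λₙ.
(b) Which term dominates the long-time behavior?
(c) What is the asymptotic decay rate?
Eigenvalues: λₙ = 4.924n²π²/3.0608².
First three modes:
  n=1: λ₁ = 4.924π²/3.0608² ≈ 5.187
  n=2: λ₂ = 19.696π²/3.0608² ≈ 20.75 (4× faster decay)
  n=3: λ₃ = 44.316π²/3.0608² ≈ 46.686 (9× faster decay)
As t → ∞, higher modes decay exponentially faster. The n=1 mode dominates: T ~ c₁ sin(πx/3.0608) e^{-λ₁t}.
Decay rate: λ₁ = 4.924π²/3.0608² ≈ 5.187.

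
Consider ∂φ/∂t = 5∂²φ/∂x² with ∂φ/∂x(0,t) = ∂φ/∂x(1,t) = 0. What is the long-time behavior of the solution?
As t → ∞, φ → constant (steady state). Heat is conserved (no flux at boundaries); solution approaches the spatial average.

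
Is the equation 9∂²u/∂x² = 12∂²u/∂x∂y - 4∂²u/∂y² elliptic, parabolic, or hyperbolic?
Rewriting in standard form: 9∂²u/∂x² - 12∂²u/∂x∂y + 4∂²u/∂y² = 0. Computing B² - 4AC with A = 9, B = -12, C = 4: discriminant = 0 (zero). Answer: parabolic.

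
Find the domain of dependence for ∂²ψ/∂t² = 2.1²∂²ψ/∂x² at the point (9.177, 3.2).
Domain of dependence: [2.457, 15.897]. Signals travel at speed 2.1, so data within |x - 9.177| ≤ 2.1·3.2 = 6.72 can reach the point.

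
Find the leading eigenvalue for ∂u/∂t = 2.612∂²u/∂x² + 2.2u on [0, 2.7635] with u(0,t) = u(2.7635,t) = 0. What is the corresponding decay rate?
Eigenvalues: λₙ = 2.612n²π²/2.7635² - 2.2.
First three modes:
  n=1: λ₁ = 2.612π²/2.7635² - 2.2 ≈ 1.176
  n=2: λ₂ = 10.448π²/2.7635² - 2.2 ≈ 11.302
  n=3: λ₃ = 23.508π²/2.7635² - 2.2 ≈ 28.181
Since 2.612π²/2.7635² ≈ 3.376 > 2.2, all λₙ > 0.
The n=1 mode decays slowest → dominates as t → ∞.
Asymptotic: u ~ c₁ sin(πx/2.7635) e^{-λ₁t} with decay rate λ₁ ≈ 1.176.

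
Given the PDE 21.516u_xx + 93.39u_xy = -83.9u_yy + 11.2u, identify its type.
Rewriting in standard form: 21.516u_xx + 93.39u_xy + 83.9u_yy - 11.2u = 0. The second-order coefficients are A = 21.516, B = 93.39, C = 83.9. Since B² - 4AC = 1500.9225 > 0, this is a hyperbolic PDE.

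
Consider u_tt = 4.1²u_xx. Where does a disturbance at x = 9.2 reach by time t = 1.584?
Domain of influence: [2.7056, 15.6944]. Data at x = 9.2 spreads outward at speed 4.1.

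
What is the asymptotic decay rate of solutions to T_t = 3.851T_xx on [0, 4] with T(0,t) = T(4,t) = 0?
Eigenvalues: λₙ = 3.851n²π²/4².
First three modes:
  n=1: λ₁ = 3.851π²/4² ≈ 2.375
  n=2: λ₂ = 15.404π²/4² ≈ 9.502 (4× faster decay)
  n=3: λ₃ = 34.659π²/4² ≈ 21.379 (9× faster decay)
As t → ∞, higher modes decay exponentially faster. The n=1 mode dominates: T ~ c₁ sin(πx/4) e^{-λ₁t}.
Decay rate: λ₁ = 3.851π²/4² ≈ 2.375.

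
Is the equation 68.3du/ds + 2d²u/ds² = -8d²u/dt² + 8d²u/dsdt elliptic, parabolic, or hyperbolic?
Rewriting in standard form: 2d²u/ds² - 8d²u/dsdt + 8d²u/dt² + 68.3du/ds = 0. Computing B² - 4AC with A = 2, B = -8, C = 8: discriminant = 0 (zero). Answer: parabolic.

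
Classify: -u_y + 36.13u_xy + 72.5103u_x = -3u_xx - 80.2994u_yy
Rewriting in standard form: 3u_xx + 36.13u_xy + 80.2994u_yy + 72.5103u_x - u_y = 0. Hyperbolic (discriminant = 341.7841).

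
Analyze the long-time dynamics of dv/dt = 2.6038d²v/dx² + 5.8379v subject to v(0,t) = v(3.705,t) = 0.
Long-time behavior: v grows unboundedly. Reaction dominates diffusion (r=5.8379 > κπ²/L²≈1.87); solution grows exponentially.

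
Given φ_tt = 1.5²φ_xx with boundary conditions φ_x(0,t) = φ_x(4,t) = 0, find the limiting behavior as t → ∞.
φ oscillates about a mean that drifts linearly in t (generically unbounded; no decay). There is no damping, so the nonconstant modes persist as standing waves (energy conserved, no decay). But with Neumann conditions at both ends the constant mode has eigenvalue 0: the spatial mean M(t) of φ satisfies M'' = 0, so M(t) = M(0) + M'(0)·t. Unless the initial velocity has zero mean (∫φ_t(x,0)dx = 0), the solution grows linearly in t (unbounded, though not exponentially); if it does have zero mean, the solution stays bounded and simply oscillates.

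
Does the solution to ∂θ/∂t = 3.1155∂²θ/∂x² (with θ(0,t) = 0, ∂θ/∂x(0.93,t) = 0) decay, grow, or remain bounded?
θ → 0. Heat escapes through the Dirichlet boundary.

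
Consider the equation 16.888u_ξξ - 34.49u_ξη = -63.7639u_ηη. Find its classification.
Rewriting in standard form: 16.888u_ξξ - 34.49u_ξη + 63.7639u_ηη = 0. Elliptic. (A = 16.888, B = -34.49, C = 63.7639 gives B² - 4AC = -3117.8188728.)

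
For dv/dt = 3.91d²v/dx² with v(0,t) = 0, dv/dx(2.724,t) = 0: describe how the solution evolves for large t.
v → 0. Heat escapes through the Dirichlet boundary.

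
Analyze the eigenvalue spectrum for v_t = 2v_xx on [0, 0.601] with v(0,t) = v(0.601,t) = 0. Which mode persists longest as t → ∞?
Eigenvalues: λₙ = 2n²π²/0.601².
First three modes:
  n=1: λ₁ = 2π²/0.601² ≈ 54.649
  n=2: λ₂ = 8π²/0.601² ≈ 218.595 (4× faster decay)
  n=3: λ₃ = 18π²/0.601² ≈ 491.839 (9× faster decay)
As t → ∞, higher modes decay exponentially faster. The n=1 mode dominates: v ~ c₁ sin(πx/0.601) e^{-λ₁t}.
Decay rate: λ₁ = 2π²/0.601² ≈ 54.649.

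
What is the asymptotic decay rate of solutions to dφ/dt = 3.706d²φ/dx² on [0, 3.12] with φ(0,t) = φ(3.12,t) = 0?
Eigenvalues: λₙ = 3.706n²π²/3.12².
First three modes:
  n=1: λ₁ = 3.706π²/3.12² ≈ 3.757
  n=2: λ₂ = 14.824π²/3.12² ≈ 15.03 (4× faster decay)
  n=3: λ₃ = 33.354π²/3.12² ≈ 33.817 (9× faster decay)
As t → ∞, higher modes decay exponentially faster. The n=1 mode dominates: φ ~ c₁ sin(πx/3.12) e^{-λ₁t}.
Decay rate: λ₁ = 3.706π²/3.12² ≈ 3.757.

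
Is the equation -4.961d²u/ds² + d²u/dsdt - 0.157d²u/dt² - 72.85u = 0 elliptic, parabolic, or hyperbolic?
Computing B² - 4AC with A = -4.961, B = 1, C = -0.157: discriminant = -2.115508 (negative). Answer: elliptic.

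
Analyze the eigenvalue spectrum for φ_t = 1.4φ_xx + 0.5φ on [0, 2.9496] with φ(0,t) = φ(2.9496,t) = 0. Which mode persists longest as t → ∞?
Eigenvalues: λₙ = 1.4n²π²/2.9496² - 0.5.
First three modes:
  n=1: λ₁ = 1.4π²/2.9496² - 0.5 ≈ 1.088
  n=2: λ₂ = 5.6π²/2.9496² - 0.5 ≈ 5.853
  n=3: λ₃ = 12.6π²/2.9496² - 0.5 ≈ 13.794
Since 1.4π²/2.9496² ≈ 1.588 > 0.5, all λₙ > 0.
The n=1 mode decays slowest → dominates as t → ∞.
Asymptotic: φ ~ c₁ sin(πx/2.9496) e^{-λ₁t} with decay rate λ₁ ≈ 1.088.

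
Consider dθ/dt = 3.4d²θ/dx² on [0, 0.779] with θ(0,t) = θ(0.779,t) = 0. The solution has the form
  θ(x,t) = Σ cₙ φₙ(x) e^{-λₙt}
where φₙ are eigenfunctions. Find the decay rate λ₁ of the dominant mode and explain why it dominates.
Eigenvalues: λₙ = 3.4n²π²/0.779².
First three modes:
  n=1: λ₁ = 3.4π²/0.779² ≈ 55.297
  n=2: λ₂ = 13.6π²/0.779² ≈ 221.189 (4× faster decay)
  n=3: λ₃ = 30.6π²/0.779² ≈ 497.675 (9× faster decay)
As t → ∞, higher modes decay exponentially faster. The n=1 mode dominates: θ ~ c₁ sin(πx/0.779) e^{-λ₁t}.
Decay rate: λ₁ = 3.4π²/0.779² ≈ 55.297.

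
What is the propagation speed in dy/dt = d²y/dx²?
Infinite. The heat equation is parabolic, not hyperbolic, so disturbances propagate instantly.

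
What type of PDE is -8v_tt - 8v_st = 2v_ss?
Rewriting in standard form: -2v_ss - 8v_st - 8v_tt = 0. With A = -2, B = -8, C = -8, the discriminant is 0. This is a parabolic PDE.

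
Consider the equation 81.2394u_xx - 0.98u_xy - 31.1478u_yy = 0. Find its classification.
Hyperbolic. (A = 81.2394, B = -0.98, C = -31.1478 gives B² - 4AC = 10122.67473328.)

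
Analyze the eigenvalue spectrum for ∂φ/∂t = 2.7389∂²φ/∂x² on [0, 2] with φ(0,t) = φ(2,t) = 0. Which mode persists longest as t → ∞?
Eigenvalues: λₙ = 2.7389n²π²/2².
First three modes:
  n=1: λ₁ = 2.7389π²/2² ≈ 6.758
  n=2: λ₂ = 10.9556π²/2² ≈ 27.032 (4× faster decay)
  n=3: λ₃ = 24.6501π²/2² ≈ 60.822 (9× faster decay)
As t → ∞, higher modes decay exponentially faster. The n=1 mode dominates: φ ~ c₁ sin(πx/2) e^{-λ₁t}.
Decay rate: λ₁ = 2.7389π²/2² ≈ 6.758.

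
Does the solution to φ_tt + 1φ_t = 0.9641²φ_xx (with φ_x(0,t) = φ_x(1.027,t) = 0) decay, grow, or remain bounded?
φ → constant (steady state). Damping (γ=1) dissipates the nonconstant modes; with Neumann BCs the spatial average obeys M''+γM'=0 and tends to a finite limit.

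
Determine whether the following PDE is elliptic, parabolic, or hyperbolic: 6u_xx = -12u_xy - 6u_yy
Rewriting in standard form: 6u_xx + 12u_xy + 6u_yy = 0. Coefficients: A = 6, B = 12, C = 6. B² - 4AC = 0, which is zero, so the equation is parabolic.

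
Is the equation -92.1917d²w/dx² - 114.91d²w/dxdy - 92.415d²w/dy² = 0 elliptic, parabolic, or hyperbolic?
Computing B² - 4AC with A = -92.1917, B = -114.91, C = -92.415: discriminant = -20875.275722 (negative). Answer: elliptic.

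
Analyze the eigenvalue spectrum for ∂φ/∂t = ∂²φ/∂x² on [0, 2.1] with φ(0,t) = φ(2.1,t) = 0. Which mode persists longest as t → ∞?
Eigenvalues: λₙ = n²π²/2.1².
First three modes:
  n=1: λ₁ = π²/2.1² ≈ 2.238
  n=2: λ₂ = 4π²/2.1² ≈ 8.952 (4× faster decay)
  n=3: λ₃ = 9π²/2.1² ≈ 20.142 (9× faster decay)
As t → ∞, higher modes decay exponentially faster. The n=1 mode dominates: φ ~ c₁ sin(πx/2.1) e^{-λ₁t}.
Decay rate: λ₁ = π²/2.1² ≈ 2.238.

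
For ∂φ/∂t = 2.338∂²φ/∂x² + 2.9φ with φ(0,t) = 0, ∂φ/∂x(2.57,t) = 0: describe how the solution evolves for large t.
φ grows unboundedly. Reaction dominates diffusion (r=2.9 > κπ²/(4L²)≈0.87); solution grows exponentially.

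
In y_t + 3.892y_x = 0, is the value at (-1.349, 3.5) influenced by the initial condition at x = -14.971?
Yes. The characteristic through (-1.349, 3.5) passes through x = -14.971.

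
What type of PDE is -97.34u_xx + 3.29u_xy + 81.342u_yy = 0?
With A = -97.34, B = 3.29, C = 81.342, the discriminant is 31682.14522. This is a hyperbolic PDE.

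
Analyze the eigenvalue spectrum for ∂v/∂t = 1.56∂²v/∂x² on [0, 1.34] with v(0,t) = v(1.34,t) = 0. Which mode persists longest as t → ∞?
Eigenvalues: λₙ = 1.56n²π²/1.34².
First three modes:
  n=1: λ₁ = 1.56π²/1.34² ≈ 8.575
  n=2: λ₂ = 6.24π²/1.34² ≈ 34.298 (4× faster decay)
  n=3: λ₃ = 14.04π²/1.34² ≈ 77.172 (9× faster decay)
As t → ∞, higher modes decay exponentially faster. The n=1 mode dominates: v ~ c₁ sin(πx/1.34) e^{-λ₁t}.
Decay rate: λ₁ = 1.56π²/1.34² ≈ 8.575.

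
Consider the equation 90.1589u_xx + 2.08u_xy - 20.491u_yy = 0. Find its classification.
Hyperbolic. (A = 90.1589, B = 2.08, C = -20.491 gives B² - 4AC = 7394.1104796.)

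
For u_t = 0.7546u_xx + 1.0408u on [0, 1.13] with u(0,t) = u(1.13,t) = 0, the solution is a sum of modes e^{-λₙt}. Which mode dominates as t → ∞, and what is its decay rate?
Eigenvalues: λₙ = 0.7546n²π²/1.13² - 1.0408.
First three modes:
  n=1: λ₁ = 0.7546π²/1.13² - 1.0408 ≈ 4.792
  n=2: λ₂ = 3.0184π²/1.13² - 1.0408 ≈ 22.289
  n=3: λ₃ = 6.7914π²/1.13² - 1.0408 ≈ 51.452
Since 0.7546π²/1.13² ≈ 5.833 > 1.0408, all λₙ > 0.
The n=1 mode decays slowest → dominates as t → ∞.
Asymptotic: u ~ c₁ sin(πx/1.13) e^{-λ₁t} with decay rate λ₁ ≈ 4.792.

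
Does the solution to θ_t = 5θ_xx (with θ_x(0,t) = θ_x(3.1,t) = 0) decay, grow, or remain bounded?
θ → constant (steady state). Heat is conserved (no flux at boundaries); solution approaches the spatial average.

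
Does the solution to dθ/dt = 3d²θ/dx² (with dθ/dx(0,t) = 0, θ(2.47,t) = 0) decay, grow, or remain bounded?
θ → 0. Heat escapes through the Dirichlet boundary.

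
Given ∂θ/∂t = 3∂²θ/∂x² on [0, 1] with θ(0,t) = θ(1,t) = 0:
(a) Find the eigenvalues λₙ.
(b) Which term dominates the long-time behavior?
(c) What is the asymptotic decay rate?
Eigenvalues: λₙ = 3n²π².
First three modes:
  n=1: λ₁ = 3π² ≈ 29.609
  n=2: λ₂ = 12π² ≈ 118.435 (4× faster decay)
  n=3: λ₃ = 27π² ≈ 266.479 (9× faster decay)
As t → ∞, higher modes decay exponentially faster. The n=1 mode dominates: θ ~ c₁ sin(πx) e^{-λ₁t}.
Decay rate: λ₁ = 3π² ≈ 29.609.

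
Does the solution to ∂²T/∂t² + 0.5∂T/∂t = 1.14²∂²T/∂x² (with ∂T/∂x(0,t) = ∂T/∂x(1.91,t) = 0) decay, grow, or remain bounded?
T → constant (steady state). Damping (γ=0.5) dissipates the nonconstant modes; with Neumann BCs the spatial average obeys M''+γM'=0 and tends to a finite limit.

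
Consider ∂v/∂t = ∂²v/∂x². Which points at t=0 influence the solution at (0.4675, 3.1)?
The entire real line. The heat equation has infinite propagation speed: any initial disturbance instantly affects all points (though exponentially small far away).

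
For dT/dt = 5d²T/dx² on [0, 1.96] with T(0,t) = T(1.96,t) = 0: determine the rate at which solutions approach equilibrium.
Eigenvalues: λₙ = 5n²π²/1.96².
First three modes:
  n=1: λ₁ = 5π²/1.96² ≈ 12.846
  n=2: λ₂ = 20π²/1.96² ≈ 51.383 (4× faster decay)
  n=3: λ₃ = 45π²/1.96² ≈ 115.611 (9× faster decay)
As t → ∞, higher modes decay exponentially faster. The n=1 mode dominates: T ~ c₁ sin(πx/1.96) e^{-λ₁t}.
Decay rate: λ₁ = 5π²/1.96² ≈ 12.846.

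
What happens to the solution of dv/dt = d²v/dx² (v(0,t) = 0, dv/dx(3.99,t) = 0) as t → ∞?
v → 0. Heat escapes through the Dirichlet boundary.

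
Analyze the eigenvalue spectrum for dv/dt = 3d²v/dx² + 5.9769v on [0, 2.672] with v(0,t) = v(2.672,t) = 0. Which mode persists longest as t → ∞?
Eigenvalues: λₙ = 3n²π²/2.672² - 5.9769.
First three modes:
  n=1: λ₁ = 3π²/2.672² - 5.9769 ≈ -1.83
  n=2: λ₂ = 12π²/2.672² - 5.9769 ≈ 10.612
  n=3: λ₃ = 27π²/2.672² - 5.9769 ≈ 31.347
Since 3π²/2.672² ≈ 4.147 < 5.9769, λ₁ < 0.
The n=1 mode grows fastest (−λₙ is largest for n=1) → dominates.
Asymptotic: v ~ c₁ sin(πx/2.672) e^{1.83t} (exponential growth at rate −λ₁ ≈ 1.83).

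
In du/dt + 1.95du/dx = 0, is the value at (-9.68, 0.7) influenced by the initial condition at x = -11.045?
Yes. The characteristic through (-9.68, 0.7) passes through x = -11.045.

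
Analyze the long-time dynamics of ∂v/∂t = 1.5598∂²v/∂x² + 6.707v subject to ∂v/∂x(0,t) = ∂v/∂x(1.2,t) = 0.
Long-time behavior: v grows unboundedly. With Neumann BCs the constant mode has diffusion eigenvalue 0, so any r > 0 makes it grow like e^(6.707t); solution grows exponentially.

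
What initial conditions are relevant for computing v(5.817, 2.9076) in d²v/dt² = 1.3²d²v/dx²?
Domain of dependence: [2.03712, 9.59688]. Signals travel at speed 1.3, so data within |x - 5.817| ≤ 1.3·2.9076 = 3.77988 can reach the point.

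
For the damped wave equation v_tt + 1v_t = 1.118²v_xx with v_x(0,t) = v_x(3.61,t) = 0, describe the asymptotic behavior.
v → constant (steady state). Damping (γ=1) dissipates the nonconstant modes; with Neumann BCs the spatial average obeys M''+γM'=0 and tends to a finite limit.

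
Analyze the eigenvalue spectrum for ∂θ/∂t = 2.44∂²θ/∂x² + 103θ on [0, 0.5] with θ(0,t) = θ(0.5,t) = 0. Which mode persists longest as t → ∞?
Eigenvalues: λₙ = 2.44n²π²/0.5² - 103.
First three modes:
  n=1: λ₁ = 2.44π²/0.5² - 103 ≈ -6.673
  n=2: λ₂ = 9.76π²/0.5² - 103 ≈ 282.309
  n=3: λ₃ = 21.96π²/0.5² - 103 ≈ 763.946
Since 2.44π²/0.5² ≈ 96.327 < 103, λ₁ < 0.
The n=1 mode grows fastest (−λₙ is largest for n=1) → dominates.
Asymptotic: θ ~ c₁ sin(πx/0.5) e^{6.673t} (exponential growth at rate −λ₁ ≈ 6.673).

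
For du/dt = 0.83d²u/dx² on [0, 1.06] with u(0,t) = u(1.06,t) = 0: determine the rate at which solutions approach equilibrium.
Eigenvalues: λₙ = 0.83n²π²/1.06².
First three modes:
  n=1: λ₁ = 0.83π²/1.06² ≈ 7.291
  n=2: λ₂ = 3.32π²/1.06² ≈ 29.163 (4× faster decay)
  n=3: λ₃ = 7.47π²/1.06² ≈ 65.616 (9× faster decay)
As t → ∞, higher modes decay exponentially faster. The n=1 mode dominates: u ~ c₁ sin(πx/1.06) e^{-λ₁t}.
Decay rate: λ₁ = 0.83π²/1.06² ≈ 7.291.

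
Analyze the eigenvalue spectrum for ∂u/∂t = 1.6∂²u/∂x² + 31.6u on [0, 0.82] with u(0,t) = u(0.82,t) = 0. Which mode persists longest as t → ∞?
Eigenvalues: λₙ = 1.6n²π²/0.82² - 31.6.
First three modes:
  n=1: λ₁ = 1.6π²/0.82² - 31.6 ≈ -8.115
  n=2: λ₂ = 6.4π²/0.82² - 31.6 ≈ 62.34
  n=3: λ₃ = 14.4π²/0.82² - 31.6 ≈ 179.766
Since 1.6π²/0.82² ≈ 23.485 < 31.6, λ₁ < 0.
The n=1 mode grows fastest (−λₙ is largest for n=1) → dominates.
Asymptotic: u ~ c₁ sin(πx/0.82) e^{8.115t} (exponential growth at rate −λ₁ ≈ 8.115).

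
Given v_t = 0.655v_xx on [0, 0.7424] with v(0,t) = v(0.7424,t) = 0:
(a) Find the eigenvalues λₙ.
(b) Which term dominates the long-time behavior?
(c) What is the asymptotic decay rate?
Eigenvalues: λₙ = 0.655n²π²/0.7424².
First three modes:
  n=1: λ₁ = 0.655π²/0.7424² ≈ 11.729
  n=2: λ₂ = 2.62π²/0.7424² ≈ 46.916 (4× faster decay)
  n=3: λ₃ = 5.895π²/0.7424² ≈ 105.562 (9× faster decay)
As t → ∞, higher modes decay exponentially faster. The n=1 mode dominates: v ~ c₁ sin(πx/0.7424) e^{-λ₁t}.
Decay rate: λ₁ = 0.655π²/0.7424² ≈ 11.729.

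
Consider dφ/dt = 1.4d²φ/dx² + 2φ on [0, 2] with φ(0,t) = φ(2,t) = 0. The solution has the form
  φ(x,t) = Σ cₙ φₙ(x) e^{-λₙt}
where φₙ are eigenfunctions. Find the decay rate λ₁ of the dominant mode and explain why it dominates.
Eigenvalues: λₙ = 1.4n²π²/2² - 2.
First three modes:
  n=1: λ₁ = 1.4π²/2² - 2 ≈ 1.454
  n=2: λ₂ = 5.6π²/2² - 2 ≈ 11.817
  n=3: λ₃ = 12.6π²/2² - 2 ≈ 29.089
Since 1.4π²/2² ≈ 3.454 > 2, all λₙ > 0.
The n=1 mode decays slowest → dominates as t → ∞.
Asymptotic: φ ~ c₁ sin(πx/2) e^{-λ₁t} with decay rate λ₁ ≈ 1.454.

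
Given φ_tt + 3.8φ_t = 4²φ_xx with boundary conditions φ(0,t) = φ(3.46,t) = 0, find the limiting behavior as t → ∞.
φ → 0. Damping (γ=3.8) dissipates energy; oscillations decay exponentially.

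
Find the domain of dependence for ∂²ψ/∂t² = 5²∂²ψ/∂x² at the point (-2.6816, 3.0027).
Domain of dependence: [-17.6951, 12.3319]. Signals travel at speed 5, so data within |x - -2.6816| ≤ 5·3.0027 = 15.0135 can reach the point.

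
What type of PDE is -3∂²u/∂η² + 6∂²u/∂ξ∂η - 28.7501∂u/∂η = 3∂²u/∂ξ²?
Rewriting in standard form: -3∂²u/∂ξ² + 6∂²u/∂ξ∂η - 3∂²u/∂η² - 28.7501∂u/∂η = 0. With A = -3, B = 6, C = -3, the discriminant is 0. This is a parabolic PDE.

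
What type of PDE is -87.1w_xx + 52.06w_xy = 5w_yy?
Rewriting in standard form: -87.1w_xx + 52.06w_xy - 5w_yy = 0. With A = -87.1, B = 52.06, C = -5, the discriminant is 968.2436. This is a hyperbolic PDE.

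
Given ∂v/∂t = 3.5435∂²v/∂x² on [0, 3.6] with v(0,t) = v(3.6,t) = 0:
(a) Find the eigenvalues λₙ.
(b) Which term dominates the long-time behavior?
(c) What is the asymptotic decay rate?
Eigenvalues: λₙ = 3.5435n²π²/3.6².
First three modes:
  n=1: λ₁ = 3.5435π²/3.6² ≈ 2.699
  n=2: λ₂ = 14.174π²/3.6² ≈ 10.794 (4× faster decay)
  n=3: λ₃ = 31.8915π²/3.6² ≈ 24.287 (9× faster decay)
As t → ∞, higher modes decay exponentially faster. The n=1 mode dominates: v ~ c₁ sin(πx/3.6) e^{-λ₁t}.
Decay rate: λ₁ = 3.5435π²/3.6² ≈ 2.699.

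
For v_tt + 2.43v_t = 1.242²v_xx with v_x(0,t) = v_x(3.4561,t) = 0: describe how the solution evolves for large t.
v → constant (steady state). Damping (γ=2.43) dissipates the nonconstant modes; with Neumann BCs the spatial average obeys M''+γM'=0 and tends to a finite limit.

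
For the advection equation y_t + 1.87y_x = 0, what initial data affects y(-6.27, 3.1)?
A single point: x = -12.067. The characteristic through (-6.27, 3.1) is x - 1.87t = const, so x = -6.27 - 1.87·3.1 = -12.067.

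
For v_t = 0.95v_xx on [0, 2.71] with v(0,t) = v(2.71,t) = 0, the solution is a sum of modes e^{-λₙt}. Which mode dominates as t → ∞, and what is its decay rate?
Eigenvalues: λₙ = 0.95n²π²/2.71².
First three modes:
  n=1: λ₁ = 0.95π²/2.71² ≈ 1.277
  n=2: λ₂ = 3.8π²/2.71² ≈ 5.107 (4× faster decay)
  n=3: λ₃ = 8.55π²/2.71² ≈ 11.49 (9× faster decay)
As t → ∞, higher modes decay exponentially faster. The n=1 mode dominates: v ~ c₁ sin(πx/2.71) e^{-λ₁t}.
Decay rate: λ₁ = 0.95π²/2.71² ≈ 1.277.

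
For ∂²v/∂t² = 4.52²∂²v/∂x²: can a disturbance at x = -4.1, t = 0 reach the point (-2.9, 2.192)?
Yes. The domain of dependence is [-12.80784, 7.00784], and -4.1 ∈ [-12.80784, 7.00784].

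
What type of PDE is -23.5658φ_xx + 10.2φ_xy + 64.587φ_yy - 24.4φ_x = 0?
With A = -23.5658, B = 10.2, C = 64.587, the discriminant is 6192.2172984. This is a hyperbolic PDE.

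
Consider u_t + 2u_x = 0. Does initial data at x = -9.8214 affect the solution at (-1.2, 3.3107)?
No. Only data at x = -7.8214 affects (-1.2, 3.3107). Advection has one-way propagation along characteristics.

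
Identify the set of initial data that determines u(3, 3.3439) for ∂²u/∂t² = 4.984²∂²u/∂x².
Domain of dependence: [-13.6659976, 19.6659976]. Signals travel at speed 4.984, so data within |x - 3| ≤ 4.984·3.3439 = 16.6659976 can reach the point.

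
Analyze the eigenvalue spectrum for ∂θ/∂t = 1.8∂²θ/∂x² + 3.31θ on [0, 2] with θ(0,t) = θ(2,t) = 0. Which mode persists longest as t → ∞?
Eigenvalues: λₙ = 1.8n²π²/2² - 3.31.
First three modes:
  n=1: λ₁ = 1.8π²/2² - 3.31 ≈ 1.131
  n=2: λ₂ = 7.2π²/2² - 3.31 ≈ 14.455
  n=3: λ₃ = 16.2π²/2² - 3.31 ≈ 36.662
Since 1.8π²/2² ≈ 4.441 > 3.31, all λₙ > 0.
The n=1 mode decays slowest → dominates as t → ∞.
Asymptotic: θ ~ c₁ sin(πx/2) e^{-λ₁t} with decay rate λ₁ ≈ 1.131.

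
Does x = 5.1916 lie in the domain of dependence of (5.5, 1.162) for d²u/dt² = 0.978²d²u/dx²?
Yes. The domain of dependence is [4.363564, 6.636436], and 5.1916 ∈ [4.363564, 6.636436].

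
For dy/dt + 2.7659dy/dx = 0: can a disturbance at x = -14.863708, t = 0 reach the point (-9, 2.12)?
Yes. The characteristic through (-9, 2.12) passes through x = -14.863708.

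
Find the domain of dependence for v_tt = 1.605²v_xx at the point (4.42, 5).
Domain of dependence: [-3.605, 12.445]. Signals travel at speed 1.605, so data within |x - 4.42| ≤ 1.605·5 = 8.025 can reach the point.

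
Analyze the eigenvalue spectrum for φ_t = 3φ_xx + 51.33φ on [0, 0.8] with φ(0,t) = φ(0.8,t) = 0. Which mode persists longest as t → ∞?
Eigenvalues: λₙ = 3n²π²/0.8² - 51.33.
First three modes:
  n=1: λ₁ = 3π²/0.8² - 51.33 ≈ -5.066
  n=2: λ₂ = 12π²/0.8² - 51.33 ≈ 133.725
  n=3: λ₃ = 27π²/0.8² - 51.33 ≈ 365.044
Since 3π²/0.8² ≈ 46.264 < 51.33, λ₁ < 0.
The n=1 mode grows fastest (−λₙ is largest for n=1) → dominates.
Asymptotic: φ ~ c₁ sin(πx/0.8) e^{5.066t} (exponential growth at rate −λ₁ ≈ 5.066).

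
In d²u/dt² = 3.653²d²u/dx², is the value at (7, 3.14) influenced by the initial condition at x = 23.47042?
No. The domain of dependence is [-4.47042, 18.47042], and 23.47042 is outside this interval.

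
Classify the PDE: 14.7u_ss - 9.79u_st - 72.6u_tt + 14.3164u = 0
A = 14.7, B = -9.79, C = -72.6. Discriminant B² - 4AC = 4364.7241. Since 4364.7241 > 0, hyperbolic.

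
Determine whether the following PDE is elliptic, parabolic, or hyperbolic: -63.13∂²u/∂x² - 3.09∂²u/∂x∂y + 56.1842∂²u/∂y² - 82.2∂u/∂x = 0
Coefficients: A = -63.13, B = -3.09, C = 56.1842. B² - 4AC = 14197.182284, which is positive, so the equation is hyperbolic.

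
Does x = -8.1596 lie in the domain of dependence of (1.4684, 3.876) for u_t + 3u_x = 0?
No. Only data at x = -10.1596 affects (1.4684, 3.876). Advection has one-way propagation along characteristics.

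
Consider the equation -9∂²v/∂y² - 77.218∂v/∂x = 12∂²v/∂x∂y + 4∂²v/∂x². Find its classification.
Rewriting in standard form: -4∂²v/∂x² - 12∂²v/∂x∂y - 9∂²v/∂y² - 77.218∂v/∂x = 0. Parabolic. (A = -4, B = -12, C = -9 gives B² - 4AC = 0.)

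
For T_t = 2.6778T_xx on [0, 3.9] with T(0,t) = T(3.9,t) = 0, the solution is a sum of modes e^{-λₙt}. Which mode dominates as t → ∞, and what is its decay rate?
Eigenvalues: λₙ = 2.6778n²π²/3.9².
First three modes:
  n=1: λ₁ = 2.6778π²/3.9² ≈ 1.738
  n=2: λ₂ = 10.7112π²/3.9² ≈ 6.95 (4× faster decay)
  n=3: λ₃ = 24.1002π²/3.9² ≈ 15.638 (9× faster decay)
As t → ∞, higher modes decay exponentially faster. The n=1 mode dominates: T ~ c₁ sin(πx/3.9) e^{-λ₁t}.
Decay rate: λ₁ = 2.6778π²/3.9² ≈ 1.738.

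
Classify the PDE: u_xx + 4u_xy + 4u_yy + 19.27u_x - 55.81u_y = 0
A = 1, B = 4, C = 4. Discriminant B² - 4AC = 0. Since 0 = 0, parabolic.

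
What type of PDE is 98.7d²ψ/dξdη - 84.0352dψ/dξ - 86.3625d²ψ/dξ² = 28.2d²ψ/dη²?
Rewriting in standard form: -86.3625d²ψ/dξ² + 98.7d²ψ/dξdη - 28.2d²ψ/dη² - 84.0352dψ/dξ = 0. With A = -86.3625, B = 98.7, C = -28.2, the discriminant is 0. This is a parabolic PDE.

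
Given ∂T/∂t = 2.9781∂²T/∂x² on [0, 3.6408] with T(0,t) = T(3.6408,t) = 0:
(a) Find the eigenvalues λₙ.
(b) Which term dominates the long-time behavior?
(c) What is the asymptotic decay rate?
Eigenvalues: λₙ = 2.9781n²π²/3.6408².
First three modes:
  n=1: λ₁ = 2.9781π²/3.6408² ≈ 2.217
  n=2: λ₂ = 11.9124π²/3.6408² ≈ 8.87 (4× faster decay)
  n=3: λ₃ = 26.8029π²/3.6408² ≈ 19.957 (9× faster decay)
As t → ∞, higher modes decay exponentially faster. The n=1 mode dominates: T ~ c₁ sin(πx/3.6408) e^{-λ₁t}.
Decay rate: λ₁ = 2.9781π²/3.6408² ≈ 2.217.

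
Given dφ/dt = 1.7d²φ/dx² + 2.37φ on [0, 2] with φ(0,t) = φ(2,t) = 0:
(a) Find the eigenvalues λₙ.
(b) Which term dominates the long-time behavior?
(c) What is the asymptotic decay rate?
Eigenvalues: λₙ = 1.7n²π²/2² - 2.37.
First three modes:
  n=1: λ₁ = 1.7π²/2² - 2.37 ≈ 1.825
  n=2: λ₂ = 6.8π²/2² - 2.37 ≈ 14.408
  n=3: λ₃ = 15.3π²/2² - 2.37 ≈ 35.381
Since 1.7π²/2² ≈ 4.195 > 2.37, all λₙ > 0.
The n=1 mode decays slowest → dominates as t → ∞.
Asymptotic: φ ~ c₁ sin(πx/2) e^{-λ₁t} with decay rate λ₁ ≈ 1.825.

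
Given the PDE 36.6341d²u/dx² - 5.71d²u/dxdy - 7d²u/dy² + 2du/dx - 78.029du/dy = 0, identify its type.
The second-order coefficients are A = 36.6341, B = -5.71, C = -7. Since B² - 4AC = 1058.3589 > 0, this is a hyperbolic PDE.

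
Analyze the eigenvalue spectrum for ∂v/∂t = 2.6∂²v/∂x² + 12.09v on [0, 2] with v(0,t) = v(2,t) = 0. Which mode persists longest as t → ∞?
Eigenvalues: λₙ = 2.6n²π²/2² - 12.09.
First three modes:
  n=1: λ₁ = 2.6π²/2² - 12.09 ≈ -5.675
  n=2: λ₂ = 10.4π²/2² - 12.09 ≈ 13.571
  n=3: λ₃ = 23.4π²/2² - 12.09 ≈ 45.647
Since 2.6π²/2² ≈ 6.415 < 12.09, λ₁ < 0.
The n=1 mode grows fastest (−λₙ is largest for n=1) → dominates.
Asymptotic: v ~ c₁ sin(πx/2) e^{5.675t} (exponential growth at rate −λ₁ ≈ 5.675).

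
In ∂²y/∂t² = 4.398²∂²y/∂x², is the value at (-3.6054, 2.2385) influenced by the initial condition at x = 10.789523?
No. The domain of dependence is [-13.450323, 6.239523], and 10.789523 is outside this interval.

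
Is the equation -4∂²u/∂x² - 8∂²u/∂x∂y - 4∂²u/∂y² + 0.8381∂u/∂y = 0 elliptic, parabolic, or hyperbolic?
Computing B² - 4AC with A = -4, B = -8, C = -4: discriminant = 0 (zero). Answer: parabolic.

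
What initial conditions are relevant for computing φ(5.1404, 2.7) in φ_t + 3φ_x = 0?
A single point: x = -2.9596. The characteristic through (5.1404, 2.7) is x - 3t = const, so x = 5.1404 - 3·2.7 = -2.9596.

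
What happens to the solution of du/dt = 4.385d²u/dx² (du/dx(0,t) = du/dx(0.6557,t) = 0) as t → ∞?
u → constant (steady state). Heat is conserved (no flux at boundaries); solution approaches the spatial average.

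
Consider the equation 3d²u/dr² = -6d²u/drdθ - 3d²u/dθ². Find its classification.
Rewriting in standard form: 3d²u/dr² + 6d²u/drdθ + 3d²u/dθ² = 0. Parabolic. (A = 3, B = 6, C = 3 gives B² - 4AC = 0.)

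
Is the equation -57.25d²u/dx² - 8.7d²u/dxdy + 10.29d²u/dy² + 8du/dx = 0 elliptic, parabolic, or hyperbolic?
Computing B² - 4AC with A = -57.25, B = -8.7, C = 10.29: discriminant = 2432.1 (positive). Answer: hyperbolic.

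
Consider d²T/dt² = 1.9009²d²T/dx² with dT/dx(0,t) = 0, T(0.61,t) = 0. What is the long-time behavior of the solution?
As t → ∞, T oscillates (no decay). Energy is conserved; the solution oscillates indefinitely as standing waves.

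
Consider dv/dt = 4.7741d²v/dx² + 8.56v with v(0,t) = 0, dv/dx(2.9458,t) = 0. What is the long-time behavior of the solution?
As t → ∞, v grows unboundedly. Reaction dominates diffusion (r=8.56 > κπ²/(4L²)≈1.36); solution grows exponentially.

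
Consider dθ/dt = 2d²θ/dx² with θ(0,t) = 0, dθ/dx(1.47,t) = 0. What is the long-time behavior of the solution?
As t → ∞, θ → 0. Heat escapes through the Dirichlet boundary.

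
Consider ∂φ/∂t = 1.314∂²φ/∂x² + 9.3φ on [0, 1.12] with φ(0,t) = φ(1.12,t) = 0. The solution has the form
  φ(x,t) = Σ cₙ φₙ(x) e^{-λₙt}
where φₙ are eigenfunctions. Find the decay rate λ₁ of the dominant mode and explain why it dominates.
Eigenvalues: λₙ = 1.314n²π²/1.12² - 9.3.
First three modes:
  n=1: λ₁ = 1.314π²/1.12² - 9.3 ≈ 1.039
  n=2: λ₂ = 5.256π²/1.12² - 9.3 ≈ 32.054
  n=3: λ₃ = 11.826π²/1.12² - 9.3 ≈ 83.747
Since 1.314π²/1.12² ≈ 10.339 > 9.3, all λₙ > 0.
The n=1 mode decays slowest → dominates as t → ∞.
Asymptotic: φ ~ c₁ sin(πx/1.12) e^{-λ₁t} with decay rate λ₁ ≈ 1.039.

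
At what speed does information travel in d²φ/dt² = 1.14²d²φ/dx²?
Speed = 1.14. Information travels along characteristics x = x₀ ± 1.14t.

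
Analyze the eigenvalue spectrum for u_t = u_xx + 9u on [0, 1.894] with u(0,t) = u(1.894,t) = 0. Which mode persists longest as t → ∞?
Eigenvalues: λₙ = n²π²/1.894² - 9.
First three modes:
  n=1: λ₁ = π²/1.894² - 9 ≈ -6.249
  n=2: λ₂ = 4π²/1.894² - 9 ≈ 2.005
  n=3: λ₃ = 9π²/1.894² - 9 ≈ 15.762
Since π²/1.894² ≈ 2.751 < 9, λ₁ < 0.
The n=1 mode grows fastest (−λₙ is largest for n=1) → dominates.
Asymptotic: u ~ c₁ sin(πx/1.894) e^{6.249t} (exponential growth at rate −λ₁ ≈ 6.249).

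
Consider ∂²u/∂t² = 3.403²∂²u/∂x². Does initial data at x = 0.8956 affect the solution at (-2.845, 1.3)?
Yes. The domain of dependence is [-7.2689, 1.5789], and 0.8956 ∈ [-7.2689, 1.5789].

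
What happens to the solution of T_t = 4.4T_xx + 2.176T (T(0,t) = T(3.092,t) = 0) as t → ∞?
T → 0. Diffusion dominates reaction (r=2.176 < κπ²/L²≈4.54); solution decays.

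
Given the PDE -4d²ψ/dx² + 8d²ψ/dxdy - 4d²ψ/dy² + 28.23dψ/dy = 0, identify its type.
The second-order coefficients are A = -4, B = 8, C = -4. Since B² - 4AC = 0 = 0, this is a parabolic PDE.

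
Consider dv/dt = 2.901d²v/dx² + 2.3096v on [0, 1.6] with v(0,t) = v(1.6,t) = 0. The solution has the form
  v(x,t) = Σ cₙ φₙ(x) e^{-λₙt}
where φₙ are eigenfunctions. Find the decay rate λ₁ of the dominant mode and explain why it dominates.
Eigenvalues: λₙ = 2.901n²π²/1.6² - 2.3096.
First three modes:
  n=1: λ₁ = 2.901π²/1.6² - 2.3096 ≈ 8.875
  n=2: λ₂ = 11.604π²/1.6² - 2.3096 ≈ 42.427
  n=3: λ₃ = 26.109π²/1.6² - 2.3096 ≈ 98.349
Since 2.901π²/1.6² ≈ 11.184 > 2.3096, all λₙ > 0.
The n=1 mode decays slowest → dominates as t → ∞.
Asymptotic: v ~ c₁ sin(πx/1.6) e^{-λ₁t} with decay rate λ₁ ≈ 8.875.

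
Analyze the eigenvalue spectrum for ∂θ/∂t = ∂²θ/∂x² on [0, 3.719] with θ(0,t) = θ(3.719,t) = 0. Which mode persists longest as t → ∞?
Eigenvalues: λₙ = n²π²/3.719².
First three modes:
  n=1: λ₁ = π²/3.719² ≈ 0.714
  n=2: λ₂ = 4π²/3.719² ≈ 2.854 (4× faster decay)
  n=3: λ₃ = 9π²/3.719² ≈ 6.422 (9× faster decay)
As t → ∞, higher modes decay exponentially faster. The n=1 mode dominates: θ ~ c₁ sin(πx/3.719) e^{-λ₁t}.
Decay rate: λ₁ = π²/3.719² ≈ 0.714.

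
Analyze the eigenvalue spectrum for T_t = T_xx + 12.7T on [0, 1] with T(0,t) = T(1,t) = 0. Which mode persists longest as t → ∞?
Eigenvalues: λₙ = n²π²/1² - 12.7.
First three modes:
  n=1: λ₁ = π² - 12.7 ≈ -2.83
  n=2: λ₂ = 4π² - 12.7 ≈ 26.778
  n=3: λ₃ = 9π² - 12.7 ≈ 76.126
Since π² ≈ 9.87 < 12.7, λ₁ < 0.
The n=1 mode grows fastest (−λₙ is largest for n=1) → dominates.
Asymptotic: T ~ c₁ sin(πx/1) e^{2.83t} (exponential growth at rate −λ₁ ≈ 2.83).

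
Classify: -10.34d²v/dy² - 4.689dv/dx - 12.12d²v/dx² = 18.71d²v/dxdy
Rewriting in standard form: -12.12d²v/dx² - 18.71d²v/dxdy - 10.34d²v/dy² - 4.689dv/dx = 0. Elliptic (discriminant = -151.2191).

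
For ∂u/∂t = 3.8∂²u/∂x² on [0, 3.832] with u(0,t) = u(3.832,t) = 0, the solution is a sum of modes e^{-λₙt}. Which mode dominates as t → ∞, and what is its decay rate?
Eigenvalues: λₙ = 3.8n²π²/3.832².
First three modes:
  n=1: λ₁ = 3.8π²/3.832² ≈ 2.554
  n=2: λ₂ = 15.2π²/3.832² ≈ 10.216 (4× faster decay)
  n=3: λ₃ = 34.2π²/3.832² ≈ 22.987 (9× faster decay)
As t → ∞, higher modes decay exponentially faster. The n=1 mode dominates: u ~ c₁ sin(πx/3.832) e^{-λ₁t}.
Decay rate: λ₁ = 3.8π²/3.832² ≈ 2.554.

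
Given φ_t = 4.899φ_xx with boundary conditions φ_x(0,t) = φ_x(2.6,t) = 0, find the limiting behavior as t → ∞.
φ → constant (steady state). Heat is conserved (no flux at boundaries); solution approaches the spatial average.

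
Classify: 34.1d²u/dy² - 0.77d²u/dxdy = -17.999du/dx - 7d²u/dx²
Rewriting in standard form: 7d²u/dx² - 0.77d²u/dxdy + 34.1d²u/dy² + 17.999du/dx = 0. Elliptic (discriminant = -954.2071).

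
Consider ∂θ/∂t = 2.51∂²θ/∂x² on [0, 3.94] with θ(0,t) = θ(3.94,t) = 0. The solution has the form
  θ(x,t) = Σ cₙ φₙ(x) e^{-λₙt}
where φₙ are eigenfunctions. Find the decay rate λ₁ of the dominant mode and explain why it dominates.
Eigenvalues: λₙ = 2.51n²π²/3.94².
First three modes:
  n=1: λ₁ = 2.51π²/3.94² ≈ 1.596
  n=2: λ₂ = 10.04π²/3.94² ≈ 6.383 (4× faster decay)
  n=3: λ₃ = 22.59π²/3.94² ≈ 14.362 (9× faster decay)
As t → ∞, higher modes decay exponentially faster. The n=1 mode dominates: θ ~ c₁ sin(πx/3.94) e^{-λ₁t}.
Decay rate: λ₁ = 2.51π²/3.94² ≈ 1.596.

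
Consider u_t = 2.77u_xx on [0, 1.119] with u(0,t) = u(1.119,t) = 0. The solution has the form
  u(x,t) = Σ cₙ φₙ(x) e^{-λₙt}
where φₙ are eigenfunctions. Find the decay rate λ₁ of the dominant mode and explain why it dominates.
Eigenvalues: λₙ = 2.77n²π²/1.119².
First three modes:
  n=1: λ₁ = 2.77π²/1.119² ≈ 21.833
  n=2: λ₂ = 11.08π²/1.119² ≈ 87.333 (4× faster decay)
  n=3: λ₃ = 24.93π²/1.119² ≈ 196.5 (9× faster decay)
As t → ∞, higher modes decay exponentially faster. The n=1 mode dominates: u ~ c₁ sin(πx/1.119) e^{-λ₁t}.
Decay rate: λ₁ = 2.77π²/1.119² ≈ 21.833.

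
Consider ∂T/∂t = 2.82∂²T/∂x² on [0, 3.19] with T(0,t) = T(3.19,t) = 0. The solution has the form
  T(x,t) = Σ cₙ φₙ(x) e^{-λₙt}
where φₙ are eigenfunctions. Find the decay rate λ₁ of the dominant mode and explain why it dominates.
Eigenvalues: λₙ = 2.82n²π²/3.19².
First three modes:
  n=1: λ₁ = 2.82π²/3.19² ≈ 2.735
  n=2: λ₂ = 11.28π²/3.19² ≈ 10.94 (4× faster decay)
  n=3: λ₃ = 25.38π²/3.19² ≈ 24.616 (9× faster decay)
As t → ∞, higher modes decay exponentially faster. The n=1 mode dominates: T ~ c₁ sin(πx/3.19) e^{-λ₁t}.
Decay rate: λ₁ = 2.82π²/3.19² ≈ 2.735.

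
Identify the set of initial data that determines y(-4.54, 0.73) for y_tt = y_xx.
Domain of dependence: [-5.27, -3.81]. Signals travel at speed 1, so data within |x - -4.54| ≤ 1·0.73 = 0.73 can reach the point.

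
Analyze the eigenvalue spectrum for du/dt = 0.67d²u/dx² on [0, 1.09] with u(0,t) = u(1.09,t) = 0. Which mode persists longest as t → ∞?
Eigenvalues: λₙ = 0.67n²π²/1.09².
First three modes:
  n=1: λ₁ = 0.67π²/1.09² ≈ 5.566
  n=2: λ₂ = 2.68π²/1.09² ≈ 22.263 (4× faster decay)
  n=3: λ₃ = 6.03π²/1.09² ≈ 50.092 (9× faster decay)
As t → ∞, higher modes decay exponentially faster. The n=1 mode dominates: u ~ c₁ sin(πx/1.09) e^{-λ₁t}.
Decay rate: λ₁ = 0.67π²/1.09² ≈ 5.566.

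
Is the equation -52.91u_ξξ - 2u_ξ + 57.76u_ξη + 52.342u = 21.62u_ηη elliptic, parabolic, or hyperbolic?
Rewriting in standard form: -52.91u_ξξ + 57.76u_ξη - 21.62u_ηη - 2u_ξ + 52.342u = 0. Computing B² - 4AC with A = -52.91, B = 57.76, C = -21.62: discriminant = -1239.4392 (negative). Answer: elliptic.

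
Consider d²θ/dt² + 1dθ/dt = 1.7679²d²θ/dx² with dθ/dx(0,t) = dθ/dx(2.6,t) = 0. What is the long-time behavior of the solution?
As t → ∞, θ → constant (steady state). Damping (γ=1) dissipates the nonconstant modes; with Neumann BCs the spatial average obeys M''+γM'=0 and tends to a finite limit.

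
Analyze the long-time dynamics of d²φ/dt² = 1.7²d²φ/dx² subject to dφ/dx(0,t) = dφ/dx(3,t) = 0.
Long-time behavior: φ oscillates about a mean that drifts linearly in t (generically unbounded; no decay). There is no damping, so the nonconstant modes persist as standing waves (energy conserved, no decay). But with Neumann conditions at both ends the constant mode has eigenvalue 0: the spatial mean M(t) of φ satisfies M'' = 0, so M(t) = M(0) + M'(0)·t. Unless the initial velocity has zero mean (∫φ_t(x,0)dx = 0), the solution grows linearly in t (unbounded, though not exponentially); if it does have zero mean, the solution stays bounded and simply oscillates.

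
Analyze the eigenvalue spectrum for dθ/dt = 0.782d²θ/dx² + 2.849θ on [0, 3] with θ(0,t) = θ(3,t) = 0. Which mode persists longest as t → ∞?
Eigenvalues: λₙ = 0.782n²π²/3² - 2.849.
First three modes:
  n=1: λ₁ = 0.782π²/3² - 2.849 ≈ -1.991
  n=2: λ₂ = 3.128π²/3² - 2.849 ≈ 0.581
  n=3: λ₃ = 7.038π²/3² - 2.849 ≈ 4.869
Since 0.782π²/3² ≈ 0.858 < 2.849, λ₁ < 0.
The n=1 mode grows fastest (−λₙ is largest for n=1) → dominates.
Asymptotic: θ ~ c₁ sin(πx/3) e^{1.991t} (exponential growth at rate −λ₁ ≈ 1.991).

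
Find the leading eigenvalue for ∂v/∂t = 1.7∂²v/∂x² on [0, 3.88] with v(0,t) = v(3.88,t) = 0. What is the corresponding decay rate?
Eigenvalues: λₙ = 1.7n²π²/3.88².
First three modes:
  n=1: λ₁ = 1.7π²/3.88² ≈ 1.115
  n=2: λ₂ = 6.8π²/3.88² ≈ 4.458 (4× faster decay)
  n=3: λ₃ = 15.3π²/3.88² ≈ 10.031 (9× faster decay)
As t → ∞, higher modes decay exponentially faster. The n=1 mode dominates: v ~ c₁ sin(πx/3.88) e^{-λ₁t}.
Decay rate: λ₁ = 1.7π²/3.88² ≈ 1.115.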